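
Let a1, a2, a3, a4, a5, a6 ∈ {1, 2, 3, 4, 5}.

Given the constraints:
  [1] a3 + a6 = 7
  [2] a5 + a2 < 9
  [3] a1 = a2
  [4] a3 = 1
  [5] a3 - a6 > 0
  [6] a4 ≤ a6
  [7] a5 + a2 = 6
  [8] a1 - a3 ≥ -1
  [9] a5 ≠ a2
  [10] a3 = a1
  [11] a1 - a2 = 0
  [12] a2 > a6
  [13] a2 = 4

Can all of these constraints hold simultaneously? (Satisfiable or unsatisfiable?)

Constraint 4 fixes a3 = 1 and constraint 13 fixes a2 = 4. Constraints 3 and 10 give a3 = a1 = a2, so a3 = a2. But 1 ≠ 4 — contradiction.

Unsatisfiable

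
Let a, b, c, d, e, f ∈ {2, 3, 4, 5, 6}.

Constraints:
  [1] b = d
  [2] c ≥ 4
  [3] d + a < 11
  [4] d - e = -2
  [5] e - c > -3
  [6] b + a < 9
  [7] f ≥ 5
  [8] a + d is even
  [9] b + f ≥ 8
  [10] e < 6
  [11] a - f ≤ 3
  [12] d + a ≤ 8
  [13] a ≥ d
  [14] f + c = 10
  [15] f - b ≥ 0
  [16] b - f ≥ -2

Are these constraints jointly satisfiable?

Satisfiable

Setting (a, b, c, d, e, f) = (5, 3, 5, 3, 5, 5) satisfies everything: constraint 3: d + a = 8; constraint 4: d - e = -2; constraint 5: e - c = 0, and the others follow.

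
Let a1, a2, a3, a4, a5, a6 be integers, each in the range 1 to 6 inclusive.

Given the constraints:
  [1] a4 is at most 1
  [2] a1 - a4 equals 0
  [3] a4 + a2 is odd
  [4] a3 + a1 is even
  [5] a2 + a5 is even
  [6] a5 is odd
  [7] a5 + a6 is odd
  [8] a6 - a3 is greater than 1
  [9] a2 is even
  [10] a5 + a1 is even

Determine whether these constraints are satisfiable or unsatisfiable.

Unsatisfiable

Constraint 9 makes a2 even and constraint 6 makes a5 odd, so a2 + a5 must be odd. Constraint 5 says a2 + a5 is even — contradiction.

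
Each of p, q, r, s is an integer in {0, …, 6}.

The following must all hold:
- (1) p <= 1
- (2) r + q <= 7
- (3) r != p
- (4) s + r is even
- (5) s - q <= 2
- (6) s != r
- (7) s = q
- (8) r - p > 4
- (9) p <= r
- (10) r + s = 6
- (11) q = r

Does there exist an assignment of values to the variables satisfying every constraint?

Unsatisfiable

From constraints 7 and 11, s = q = r, so s = r. But constraint 6 says s ≠ r. Contradiction.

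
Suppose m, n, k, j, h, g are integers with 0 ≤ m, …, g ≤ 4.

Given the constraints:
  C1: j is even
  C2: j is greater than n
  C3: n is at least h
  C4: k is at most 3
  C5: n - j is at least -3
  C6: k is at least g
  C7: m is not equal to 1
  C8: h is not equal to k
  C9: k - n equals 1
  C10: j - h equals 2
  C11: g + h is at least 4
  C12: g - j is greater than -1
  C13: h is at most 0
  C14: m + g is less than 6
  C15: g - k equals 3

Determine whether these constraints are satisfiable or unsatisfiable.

Unsatisfiable

From constraints 4 and 6: g ≤ k ≤ 3. From constraint 13: h ≤ 0. Hence g + h ≤ 3. But constraint 11 requires g + h ≥ 4, and 4 > 3. Contradiction.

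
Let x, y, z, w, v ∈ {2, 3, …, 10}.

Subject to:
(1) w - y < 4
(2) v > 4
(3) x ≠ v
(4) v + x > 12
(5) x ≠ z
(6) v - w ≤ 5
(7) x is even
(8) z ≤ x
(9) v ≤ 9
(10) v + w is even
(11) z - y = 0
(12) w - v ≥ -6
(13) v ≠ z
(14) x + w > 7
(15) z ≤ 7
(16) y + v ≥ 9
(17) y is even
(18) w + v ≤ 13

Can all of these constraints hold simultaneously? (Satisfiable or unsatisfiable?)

The assignment x = 6, y = 2, z = 2, w = 4, v = 8 works:
  constraint 1 holds since w - y = 2.
  constraint 4 holds since v + x = 14.
The rest check out directly.

Satisfiable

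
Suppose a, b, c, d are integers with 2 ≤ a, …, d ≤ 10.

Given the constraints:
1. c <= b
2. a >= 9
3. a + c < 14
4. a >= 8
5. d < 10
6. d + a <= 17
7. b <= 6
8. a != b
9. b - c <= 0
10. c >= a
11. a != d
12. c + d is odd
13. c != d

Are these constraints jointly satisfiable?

Unsatisfiable

From constraints 2 and 10: c ≥ a and a ≥ 9, so c ≥ 9. From constraints 1 and 7: c ≤ b and b ≤ 6, so c ≤ 6. But 6 < 9, so no value of c works.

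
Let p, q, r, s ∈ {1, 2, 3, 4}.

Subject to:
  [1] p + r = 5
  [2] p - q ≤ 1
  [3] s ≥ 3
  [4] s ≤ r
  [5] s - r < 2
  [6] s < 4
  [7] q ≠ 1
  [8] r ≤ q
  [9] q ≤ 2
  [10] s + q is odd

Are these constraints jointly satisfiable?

Unsatisfiable

From constraints 3 and 4: r ≥ s and s ≥ 3, so r ≥ 3. From constraints 8 and 9: r ≤ q and q ≤ 2, so r ≤ 2. But 2 < 3, so no value of r works.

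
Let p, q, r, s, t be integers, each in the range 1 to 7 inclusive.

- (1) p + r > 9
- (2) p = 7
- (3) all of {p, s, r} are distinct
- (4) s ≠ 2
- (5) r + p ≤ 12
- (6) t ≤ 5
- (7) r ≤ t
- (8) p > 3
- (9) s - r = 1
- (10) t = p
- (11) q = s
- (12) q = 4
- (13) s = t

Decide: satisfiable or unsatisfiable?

Unsatisfiable

Constraint 12 fixes q = 4 and constraint 2 fixes p = 7. Constraints 10, 11, and 13 give q = s = t = p, so q = p. But 4 ≠ 7 — contradiction.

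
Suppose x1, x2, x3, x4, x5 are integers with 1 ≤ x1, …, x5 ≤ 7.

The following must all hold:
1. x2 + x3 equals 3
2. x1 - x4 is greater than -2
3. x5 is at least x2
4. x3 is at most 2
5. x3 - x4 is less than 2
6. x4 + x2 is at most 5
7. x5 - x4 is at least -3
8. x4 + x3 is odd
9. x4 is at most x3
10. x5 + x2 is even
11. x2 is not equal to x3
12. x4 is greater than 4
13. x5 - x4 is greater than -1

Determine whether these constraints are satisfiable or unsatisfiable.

From constraint 12: x4 ≥ 5. From constraints 4 and 9: x4 ≤ x3 and x3 ≤ 2, so x4 ≤ 2. But 2 < 5, so no value of x4 works.

Unsatisfiable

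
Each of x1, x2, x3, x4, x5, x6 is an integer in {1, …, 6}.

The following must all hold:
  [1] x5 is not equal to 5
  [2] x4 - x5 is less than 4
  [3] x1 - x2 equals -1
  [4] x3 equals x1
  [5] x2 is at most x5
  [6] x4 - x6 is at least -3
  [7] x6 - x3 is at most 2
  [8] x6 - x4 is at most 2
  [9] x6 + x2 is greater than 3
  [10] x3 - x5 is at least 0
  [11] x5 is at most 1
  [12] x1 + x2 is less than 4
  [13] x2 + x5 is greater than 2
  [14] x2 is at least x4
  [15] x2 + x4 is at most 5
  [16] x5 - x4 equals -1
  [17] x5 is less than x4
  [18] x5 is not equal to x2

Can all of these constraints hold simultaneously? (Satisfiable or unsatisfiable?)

Constraints 5, 14, and 17 give x4 ≤ x2, x2 ≤ x5, x5 < x4. Chaining: x4 ≤ x2 ≤ x5 < x4, which forces x4 < x4 — impossible.

Unsatisfiable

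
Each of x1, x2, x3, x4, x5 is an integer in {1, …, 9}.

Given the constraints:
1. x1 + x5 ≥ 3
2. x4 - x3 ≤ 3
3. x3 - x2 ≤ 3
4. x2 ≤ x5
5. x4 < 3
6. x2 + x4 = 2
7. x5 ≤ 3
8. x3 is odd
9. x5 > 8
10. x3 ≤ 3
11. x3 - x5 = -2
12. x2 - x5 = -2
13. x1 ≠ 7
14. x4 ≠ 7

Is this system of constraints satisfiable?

From constraint 9: x5 ≥ 9. From constraint 7: x5 ≤ 3. But 3 < 9, so no value of x5 works.

Unsatisfiable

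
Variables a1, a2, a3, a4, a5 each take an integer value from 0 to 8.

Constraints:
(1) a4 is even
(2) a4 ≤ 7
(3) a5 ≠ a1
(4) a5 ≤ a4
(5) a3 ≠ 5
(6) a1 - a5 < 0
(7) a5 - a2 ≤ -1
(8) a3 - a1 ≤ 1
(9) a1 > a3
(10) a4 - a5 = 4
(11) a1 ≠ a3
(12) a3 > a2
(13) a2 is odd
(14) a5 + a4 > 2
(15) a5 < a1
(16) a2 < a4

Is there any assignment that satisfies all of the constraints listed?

Unsatisfiable

Constraints 6, 7, 9, and 12 give a2 < a3, a3 < a1, a1 < a5, a5 < a2. Chaining: a2 < a3 < a1 < a5 < a2, which forces a2 < a2 — impossible.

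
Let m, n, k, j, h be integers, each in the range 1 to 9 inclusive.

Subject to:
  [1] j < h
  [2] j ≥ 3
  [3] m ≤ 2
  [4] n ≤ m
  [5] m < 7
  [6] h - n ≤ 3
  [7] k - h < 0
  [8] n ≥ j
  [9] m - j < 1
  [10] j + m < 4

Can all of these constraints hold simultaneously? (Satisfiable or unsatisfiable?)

Unsatisfiable

From constraints 2 and 8: n ≥ j and j ≥ 3, so n ≥ 3. From constraints 3 and 4: n ≤ m and m ≤ 2, so n ≤ 2. But 2 < 3, so no value of n works.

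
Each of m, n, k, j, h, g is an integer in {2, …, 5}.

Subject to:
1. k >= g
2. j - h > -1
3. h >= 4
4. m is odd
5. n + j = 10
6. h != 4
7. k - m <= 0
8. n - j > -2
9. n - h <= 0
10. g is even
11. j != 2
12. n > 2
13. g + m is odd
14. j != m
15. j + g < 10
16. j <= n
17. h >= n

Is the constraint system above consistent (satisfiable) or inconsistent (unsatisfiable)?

Try m = 3, n = 5, k = 2, j = 5, h = 5, g = 2.
Check constraint 2: j - h = 0; constraint 5: n + j = 10. The remaining constraints are straightforward to verify.

Satisfiable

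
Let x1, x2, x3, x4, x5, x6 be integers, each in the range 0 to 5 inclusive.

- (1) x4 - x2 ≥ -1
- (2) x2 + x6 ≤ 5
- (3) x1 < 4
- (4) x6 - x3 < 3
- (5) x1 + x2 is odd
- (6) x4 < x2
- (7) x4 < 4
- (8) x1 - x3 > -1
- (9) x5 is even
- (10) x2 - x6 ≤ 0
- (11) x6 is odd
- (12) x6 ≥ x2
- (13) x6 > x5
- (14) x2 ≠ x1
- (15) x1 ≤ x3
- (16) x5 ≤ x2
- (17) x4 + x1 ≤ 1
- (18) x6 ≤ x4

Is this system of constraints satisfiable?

Constraints 6, 10, and 18 give x6 ≤ x4, x4 < x2, x2 ≤ x6. Chaining: x6 ≤ x4 < x2 ≤ x6, which forces x6 < x6 — impossible.

Unsatisfiable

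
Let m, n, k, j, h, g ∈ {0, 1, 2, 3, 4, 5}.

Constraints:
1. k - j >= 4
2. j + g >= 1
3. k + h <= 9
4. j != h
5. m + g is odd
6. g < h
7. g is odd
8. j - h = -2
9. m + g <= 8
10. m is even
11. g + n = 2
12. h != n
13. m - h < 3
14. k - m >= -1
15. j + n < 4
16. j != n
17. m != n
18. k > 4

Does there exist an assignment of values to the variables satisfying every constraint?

Satisfiable

Try m = 4, n = 1, k = 5, j = 0, h = 2, g = 1.
Check constraint 1: k - j = 5; constraint 2: j + g = 1; constraint 3: k + h = 7. The remaining constraints are straightforward to verify.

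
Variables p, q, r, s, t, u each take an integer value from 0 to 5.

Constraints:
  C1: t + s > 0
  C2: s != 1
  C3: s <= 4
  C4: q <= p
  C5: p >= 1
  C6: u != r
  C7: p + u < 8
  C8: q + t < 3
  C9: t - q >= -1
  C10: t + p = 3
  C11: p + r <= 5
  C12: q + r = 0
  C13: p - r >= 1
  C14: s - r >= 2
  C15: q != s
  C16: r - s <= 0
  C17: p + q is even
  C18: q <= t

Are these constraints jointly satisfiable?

Try p = 2, q = 0, r = 0, s = 2, t = 1, u = 3.
Check constraint 1: t + s = 3; constraint 7: p + u = 5; constraint 8: q + t = 1. The remaining constraints are straightforward to verify.

Satisfiable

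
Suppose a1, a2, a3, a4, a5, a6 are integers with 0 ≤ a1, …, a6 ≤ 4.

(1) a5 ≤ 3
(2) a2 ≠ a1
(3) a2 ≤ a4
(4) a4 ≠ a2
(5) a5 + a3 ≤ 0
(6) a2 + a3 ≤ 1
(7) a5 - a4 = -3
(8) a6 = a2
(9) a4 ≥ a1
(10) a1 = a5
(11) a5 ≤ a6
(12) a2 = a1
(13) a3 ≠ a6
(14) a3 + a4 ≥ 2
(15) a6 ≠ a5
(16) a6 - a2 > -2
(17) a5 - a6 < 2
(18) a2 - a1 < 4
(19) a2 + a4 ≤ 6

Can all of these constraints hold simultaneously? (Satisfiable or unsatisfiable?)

From constraints 8, 10, and 12, a6 = a2 = a1 = a5, so a6 = a5. But constraint 15 says a6 ≠ a5. Contradiction.

Unsatisfiable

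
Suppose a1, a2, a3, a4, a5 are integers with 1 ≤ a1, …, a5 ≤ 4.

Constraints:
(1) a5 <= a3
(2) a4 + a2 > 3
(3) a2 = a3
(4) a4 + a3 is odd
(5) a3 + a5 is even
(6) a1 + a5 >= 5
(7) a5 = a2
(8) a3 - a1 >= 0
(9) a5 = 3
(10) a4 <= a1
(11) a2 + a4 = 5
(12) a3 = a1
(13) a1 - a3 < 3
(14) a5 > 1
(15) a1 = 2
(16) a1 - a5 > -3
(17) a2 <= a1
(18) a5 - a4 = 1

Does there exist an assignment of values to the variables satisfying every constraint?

Constraint 9 fixes a5 = 3 and constraint 15 fixes a1 = 2. Constraints 3, 7, and 12 give a5 = a2 = a3 = a1, so a5 = a1. But 3 ≠ 2 — contradiction.

Unsatisfiable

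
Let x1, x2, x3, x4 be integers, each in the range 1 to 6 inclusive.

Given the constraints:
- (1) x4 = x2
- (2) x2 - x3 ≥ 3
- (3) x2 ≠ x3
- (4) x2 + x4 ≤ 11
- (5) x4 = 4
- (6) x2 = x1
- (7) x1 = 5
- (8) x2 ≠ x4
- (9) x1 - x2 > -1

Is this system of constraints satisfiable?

Unsatisfiable

Constraint 5 fixes x4 = 4 and constraint 7 fixes x1 = 5. Constraints 1 and 6 give x4 = x2 = x1, so x4 = x1. But 4 ≠ 5 — contradiction.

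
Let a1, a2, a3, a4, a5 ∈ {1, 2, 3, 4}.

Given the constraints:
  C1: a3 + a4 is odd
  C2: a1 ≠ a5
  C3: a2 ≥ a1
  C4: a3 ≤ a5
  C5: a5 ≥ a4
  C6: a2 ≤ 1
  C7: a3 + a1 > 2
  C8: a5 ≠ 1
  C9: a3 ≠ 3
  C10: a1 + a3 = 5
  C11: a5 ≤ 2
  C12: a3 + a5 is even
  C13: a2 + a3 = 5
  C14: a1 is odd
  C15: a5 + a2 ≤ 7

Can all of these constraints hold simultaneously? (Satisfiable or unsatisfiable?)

Unsatisfiable

From constraint 6: a2 ≤ 1. From constraints 4 and 11: a3 ≤ a5 ≤ 2. Hence a2 + a3 ≤ 3. But constraint 13 requires a2 + a3 = 5, and 5 > 3. Contradiction.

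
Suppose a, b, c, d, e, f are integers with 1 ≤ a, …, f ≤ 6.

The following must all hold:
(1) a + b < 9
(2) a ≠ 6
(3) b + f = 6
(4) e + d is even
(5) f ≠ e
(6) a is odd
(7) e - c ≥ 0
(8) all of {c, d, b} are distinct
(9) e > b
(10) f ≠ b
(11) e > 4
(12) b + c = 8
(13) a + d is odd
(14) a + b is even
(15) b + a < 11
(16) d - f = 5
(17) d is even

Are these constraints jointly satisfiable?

The assignment a = 3, b = 5, c = 3, d = 6, e = 6, f = 1 works:
  constraint 1 holds since a + b = 8.
  constraint 3 holds since b + f = 6.
The rest check out directly.

Satisfiable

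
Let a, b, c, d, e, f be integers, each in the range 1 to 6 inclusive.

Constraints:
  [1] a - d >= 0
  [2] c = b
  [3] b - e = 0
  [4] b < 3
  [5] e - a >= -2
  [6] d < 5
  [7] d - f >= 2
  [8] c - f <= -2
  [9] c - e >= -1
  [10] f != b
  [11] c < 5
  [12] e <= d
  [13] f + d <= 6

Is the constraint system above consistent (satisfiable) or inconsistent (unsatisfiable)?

Constraints 1, 5, 7, 8, and 9 give c − e ≥ -1, e − a ≥ -2, a − d ≥ 0, d − f ≥ 2, f − c ≥ 2.
Adding all 5 inequalities: the left sides telescope to 0, and the right sides sum to (-1) + (-2) + 0 + 2 + 2 = 1. So 0 ≥ 1, which is false.

Unsatisfiable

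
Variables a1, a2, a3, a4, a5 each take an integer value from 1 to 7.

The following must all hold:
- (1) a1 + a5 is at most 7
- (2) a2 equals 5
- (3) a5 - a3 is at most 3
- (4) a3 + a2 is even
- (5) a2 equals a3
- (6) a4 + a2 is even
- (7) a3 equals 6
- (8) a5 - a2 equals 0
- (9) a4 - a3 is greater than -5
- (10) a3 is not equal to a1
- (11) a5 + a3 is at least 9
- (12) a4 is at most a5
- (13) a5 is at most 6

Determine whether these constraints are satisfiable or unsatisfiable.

Unsatisfiable

Constraint 2 fixes a2 = 5 and constraint 7 fixes a3 = 6, but constraint 5 requires a2 = a3. Since 5 ≠ 6, contradiction.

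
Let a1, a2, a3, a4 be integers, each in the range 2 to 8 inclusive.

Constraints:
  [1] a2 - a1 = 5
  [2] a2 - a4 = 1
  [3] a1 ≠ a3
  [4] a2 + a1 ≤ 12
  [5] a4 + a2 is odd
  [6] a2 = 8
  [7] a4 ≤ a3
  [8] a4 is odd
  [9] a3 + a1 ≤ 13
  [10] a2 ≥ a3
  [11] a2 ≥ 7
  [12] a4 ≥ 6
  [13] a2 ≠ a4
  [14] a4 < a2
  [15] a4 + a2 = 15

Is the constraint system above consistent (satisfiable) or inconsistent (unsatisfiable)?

Satisfiable

One satisfying assignment is a1 = 3, a2 = 8, a3 = 8, a4 = 7.
For the less obvious constraints — constraint 1: a2 - a1 = 5; constraint 2: a2 - a4 = 1 — and the others hold by inspection.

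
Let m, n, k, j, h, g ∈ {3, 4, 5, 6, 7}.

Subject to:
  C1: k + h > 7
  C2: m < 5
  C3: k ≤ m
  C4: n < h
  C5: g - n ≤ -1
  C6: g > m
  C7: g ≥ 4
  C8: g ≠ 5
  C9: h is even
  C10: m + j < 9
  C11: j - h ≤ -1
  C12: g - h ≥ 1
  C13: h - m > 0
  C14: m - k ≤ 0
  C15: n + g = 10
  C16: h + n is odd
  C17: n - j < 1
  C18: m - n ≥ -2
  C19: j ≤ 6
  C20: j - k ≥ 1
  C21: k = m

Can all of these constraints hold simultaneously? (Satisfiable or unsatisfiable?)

Unsatisfiable

Constraints 5, 11, 12, 14, 18, and 20 give n − g ≥ 1, g − h ≥ 1, h − j ≥ 1, j − k ≥ 1, k − m ≥ 0, m − n ≥ -2.
Adding all 6 inequalities: the left sides telescope to 0, and the right sides sum to 1 + 1 + 1 + 1 + 0 + (-2) = 2. So 0 ≥ 2, which is false.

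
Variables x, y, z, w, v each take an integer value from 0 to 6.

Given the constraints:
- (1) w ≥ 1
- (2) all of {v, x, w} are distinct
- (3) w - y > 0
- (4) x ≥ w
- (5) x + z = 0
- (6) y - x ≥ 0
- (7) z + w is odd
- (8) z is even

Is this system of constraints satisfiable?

Unsatisfiable

Constraints 3, 4, and 6 give x ≤ y, y < w, w ≤ x. Chaining: x ≤ y < w ≤ x, which forces x < x — impossible.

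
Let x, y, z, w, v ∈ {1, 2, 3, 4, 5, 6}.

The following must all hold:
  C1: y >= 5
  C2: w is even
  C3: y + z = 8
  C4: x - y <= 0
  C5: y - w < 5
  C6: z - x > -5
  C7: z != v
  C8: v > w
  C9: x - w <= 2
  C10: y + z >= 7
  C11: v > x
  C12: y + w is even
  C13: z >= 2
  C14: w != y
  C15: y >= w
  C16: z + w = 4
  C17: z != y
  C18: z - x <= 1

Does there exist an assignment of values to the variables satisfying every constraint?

Take x = 4, y = 6, z = 2, w = 2, v = 6. Then constraint 3: y + z = 8; constraint 4: x - y = -2; constraint 5: y - w = 4, and every other listed constraint is also met.

Satisfiable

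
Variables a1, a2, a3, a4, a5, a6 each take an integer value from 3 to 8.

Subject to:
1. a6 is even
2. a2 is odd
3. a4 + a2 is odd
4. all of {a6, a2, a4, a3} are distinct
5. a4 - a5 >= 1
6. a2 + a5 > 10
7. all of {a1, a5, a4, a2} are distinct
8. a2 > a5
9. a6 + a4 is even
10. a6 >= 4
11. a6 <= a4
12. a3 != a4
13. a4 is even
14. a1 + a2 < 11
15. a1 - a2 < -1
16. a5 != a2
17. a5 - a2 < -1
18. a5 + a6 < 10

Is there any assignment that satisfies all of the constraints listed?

Take a1 = 3, a2 = 7, a3 = 5, a4 = 6, a5 = 4, a6 = 4. Then constraint 5: a4 - a5 = 2; constraint 6: a2 + a5 = 11, and every other listed constraint is also met.

Satisfiable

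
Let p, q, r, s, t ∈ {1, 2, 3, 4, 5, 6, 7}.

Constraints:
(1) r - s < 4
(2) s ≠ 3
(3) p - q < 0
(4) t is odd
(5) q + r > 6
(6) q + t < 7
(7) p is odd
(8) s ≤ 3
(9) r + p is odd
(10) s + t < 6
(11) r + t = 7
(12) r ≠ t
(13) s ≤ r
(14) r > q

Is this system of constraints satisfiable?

Satisfiable

The assignment p = 1, q = 3, r = 4, s = 1, t = 3 works:
  constraint 1 holds since r - s = 3.
  constraint 3 holds since p - q = -2.
  constraint 5 holds since q + r = 7.
The rest check out directly.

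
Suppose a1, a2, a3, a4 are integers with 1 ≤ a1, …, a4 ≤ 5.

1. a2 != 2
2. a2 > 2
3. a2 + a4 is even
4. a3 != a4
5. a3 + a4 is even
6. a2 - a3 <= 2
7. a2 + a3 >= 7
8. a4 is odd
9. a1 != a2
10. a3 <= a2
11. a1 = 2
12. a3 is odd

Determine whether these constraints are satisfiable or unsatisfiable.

Satisfiable

Take a1 = 2, a2 = 5, a3 = 3, a4 = 5. Then constraint 6: a2 - a3 = 2; constraint 7: a2 + a3 = 8, and every other listed constraint is also met.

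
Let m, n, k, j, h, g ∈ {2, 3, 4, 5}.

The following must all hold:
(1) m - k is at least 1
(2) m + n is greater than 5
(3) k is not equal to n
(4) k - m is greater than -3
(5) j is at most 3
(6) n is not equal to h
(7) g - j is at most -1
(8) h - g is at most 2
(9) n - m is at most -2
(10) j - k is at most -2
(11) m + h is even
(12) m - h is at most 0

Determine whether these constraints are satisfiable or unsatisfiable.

Unsatisfiable

Constraints 1, 7, 8, 10, and 12 give k − j ≥ 2, j − g ≥ 1, g − h ≥ -2, h − m ≥ 0, m − k ≥ 1.
Adding all 5 inequalities: the left sides telescope to 0, and the right sides sum to 2 + 1 + (-2) + 0 + 1 = 2. So 0 ≥ 2, which is false.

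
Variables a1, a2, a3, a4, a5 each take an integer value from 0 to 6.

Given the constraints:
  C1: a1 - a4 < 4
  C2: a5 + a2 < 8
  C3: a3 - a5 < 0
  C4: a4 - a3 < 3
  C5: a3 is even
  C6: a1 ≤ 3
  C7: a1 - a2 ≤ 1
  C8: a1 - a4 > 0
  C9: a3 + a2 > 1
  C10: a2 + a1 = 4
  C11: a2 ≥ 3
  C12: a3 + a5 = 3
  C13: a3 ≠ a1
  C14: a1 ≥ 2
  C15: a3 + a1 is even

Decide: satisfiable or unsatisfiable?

From constraint 11: a2 ≥ 3. From constraint 14: a1 ≥ 2. Hence a2 + a1 ≥ 5. But constraint 10 requires a2 + a1 = 4, and 4 < 5. Contradiction.

Unsatisfiable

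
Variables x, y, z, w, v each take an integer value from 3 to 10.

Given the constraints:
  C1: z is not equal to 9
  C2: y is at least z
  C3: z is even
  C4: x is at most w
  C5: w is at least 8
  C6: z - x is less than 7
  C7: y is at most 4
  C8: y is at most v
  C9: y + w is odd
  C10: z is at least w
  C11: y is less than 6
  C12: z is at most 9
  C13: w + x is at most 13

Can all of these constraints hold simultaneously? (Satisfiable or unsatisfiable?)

From constraints 5 and 10: z ≥ w and w ≥ 8, so z ≥ 8. From constraints 2 and 7: z ≤ y and y ≤ 4, so z ≤ 4. But 4 < 8, so no value of z works.

Unsatisfiable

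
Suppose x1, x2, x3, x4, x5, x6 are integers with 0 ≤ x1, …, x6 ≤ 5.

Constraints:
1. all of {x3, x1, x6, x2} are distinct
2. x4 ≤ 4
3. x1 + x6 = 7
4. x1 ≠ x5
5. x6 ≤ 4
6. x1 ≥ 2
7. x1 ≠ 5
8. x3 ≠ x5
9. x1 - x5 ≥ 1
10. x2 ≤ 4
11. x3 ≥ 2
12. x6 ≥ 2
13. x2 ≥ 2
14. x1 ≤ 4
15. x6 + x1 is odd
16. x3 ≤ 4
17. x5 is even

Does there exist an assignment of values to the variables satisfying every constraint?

Constraints 5, 6, 10, 11, 12, 13, 14, and 16 confine each of x3, x1, x6, x2 to the 3 values {2, …, 4}.
Constraint 1 requires all 4 of them to be distinct, but only 3 values are available — impossible by the pigeonhole principle.

Unsatisfiable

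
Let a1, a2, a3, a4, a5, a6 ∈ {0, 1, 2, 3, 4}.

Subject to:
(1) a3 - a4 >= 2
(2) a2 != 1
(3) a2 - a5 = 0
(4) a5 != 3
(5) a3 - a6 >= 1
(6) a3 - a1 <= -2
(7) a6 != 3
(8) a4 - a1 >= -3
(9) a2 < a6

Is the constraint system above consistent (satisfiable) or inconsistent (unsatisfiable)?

Constraints 1, 6, and 8 give a4 − a1 ≥ -3, a1 − a3 ≥ 2, a3 − a4 ≥ 2.
Adding all 3 inequalities: the left sides telescope to 0, and the right sides sum to (-3) + 2 + 2 = 1. So 0 ≥ 1, which is false.

Unsatisfiable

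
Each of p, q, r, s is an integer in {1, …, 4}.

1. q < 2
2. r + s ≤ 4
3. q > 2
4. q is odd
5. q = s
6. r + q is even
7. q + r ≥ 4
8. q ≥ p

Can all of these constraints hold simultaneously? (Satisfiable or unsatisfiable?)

From constraint 3: q ≥ 3. From constraint 1: q ≤ 1. But 1 < 3, so no value of q works.

Unsatisfiable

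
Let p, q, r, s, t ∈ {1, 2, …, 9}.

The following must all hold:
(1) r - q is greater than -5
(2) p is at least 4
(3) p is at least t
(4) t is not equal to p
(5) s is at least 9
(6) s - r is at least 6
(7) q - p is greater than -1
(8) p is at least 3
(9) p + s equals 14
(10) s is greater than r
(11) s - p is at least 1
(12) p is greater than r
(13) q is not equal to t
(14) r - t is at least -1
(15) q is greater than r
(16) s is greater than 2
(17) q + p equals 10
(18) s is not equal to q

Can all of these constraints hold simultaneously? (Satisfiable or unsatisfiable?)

One satisfying assignment is p = 5, q = 5, r = 2, s = 9, t = 3.
For the less obvious constraints — constraint 1: r - q = -3; constraint 6: s - r = 7 — and the others hold by inspection.

Satisfiable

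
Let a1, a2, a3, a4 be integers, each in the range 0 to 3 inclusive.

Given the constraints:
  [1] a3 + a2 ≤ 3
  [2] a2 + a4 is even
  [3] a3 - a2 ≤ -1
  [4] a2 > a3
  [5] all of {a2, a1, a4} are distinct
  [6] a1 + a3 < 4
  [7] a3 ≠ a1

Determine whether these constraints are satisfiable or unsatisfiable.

Take a1 = 2, a2 = 3, a3 = 0, a4 = 1. Then constraint 1: a3 + a2 = 3; constraint 3: a3 - a2 = -3, and every other listed constraint is also met.

Satisfiable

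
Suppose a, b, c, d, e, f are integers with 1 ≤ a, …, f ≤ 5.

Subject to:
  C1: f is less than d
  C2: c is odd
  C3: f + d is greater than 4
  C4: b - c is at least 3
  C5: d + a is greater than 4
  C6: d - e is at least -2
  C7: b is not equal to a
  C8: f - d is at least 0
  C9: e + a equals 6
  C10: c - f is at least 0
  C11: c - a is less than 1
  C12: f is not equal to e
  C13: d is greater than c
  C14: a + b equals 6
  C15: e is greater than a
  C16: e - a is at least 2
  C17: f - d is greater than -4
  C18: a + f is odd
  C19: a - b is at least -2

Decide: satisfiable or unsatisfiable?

Constraints 4, 6, 8, 10, 16, and 19 give a − b ≥ -2, b − c ≥ 3, c − f ≥ 0, f − d ≥ 0, d − e ≥ -2, e − a ≥ 2.
Adding all 6 inequalities: the left sides telescope to 0, and the right sides sum to (-2) + 3 + 0 + 0 + (-2) + 2 = 1. So 0 ≥ 1, which is false.

Unsatisfiable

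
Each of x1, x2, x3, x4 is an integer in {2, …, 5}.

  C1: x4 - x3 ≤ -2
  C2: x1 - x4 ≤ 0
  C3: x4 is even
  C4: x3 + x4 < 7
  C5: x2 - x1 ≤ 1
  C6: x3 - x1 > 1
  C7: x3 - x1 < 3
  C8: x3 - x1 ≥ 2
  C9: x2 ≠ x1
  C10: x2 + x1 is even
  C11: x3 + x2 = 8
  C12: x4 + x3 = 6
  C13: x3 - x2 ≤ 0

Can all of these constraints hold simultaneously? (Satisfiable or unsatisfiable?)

Unsatisfiable

Constraints 1, 2, 5, and 13 give x4 − x1 ≥ 0, x1 − x2 ≥ -1, x2 − x3 ≥ 0, x3 − x4 ≥ 2.
Adding all 4 inequalities: the left sides telescope to 0, and the right sides sum to 0 + (-1) + 0 + 2 = 1. So 0 ≥ 1, which is false.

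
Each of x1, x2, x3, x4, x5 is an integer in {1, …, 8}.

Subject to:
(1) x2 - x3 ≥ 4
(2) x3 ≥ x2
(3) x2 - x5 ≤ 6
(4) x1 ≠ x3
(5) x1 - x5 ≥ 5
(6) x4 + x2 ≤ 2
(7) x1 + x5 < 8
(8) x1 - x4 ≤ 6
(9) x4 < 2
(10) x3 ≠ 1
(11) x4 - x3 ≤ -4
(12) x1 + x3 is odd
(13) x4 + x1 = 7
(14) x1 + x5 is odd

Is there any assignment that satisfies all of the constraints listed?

Constraints 1, 3, 5, 8, and 11 give x1 − x5 ≥ 5, x5 − x2 ≥ -6, x2 − x3 ≥ 4, x3 − x4 ≥ 4, x4 − x1 ≥ -6.
Adding all 5 inequalities: the left sides telescope to 0, and the right sides sum to 5 + (-6) + 4 + 4 + (-6) = 1. So 0 ≥ 1, which is false.

Unsatisfiable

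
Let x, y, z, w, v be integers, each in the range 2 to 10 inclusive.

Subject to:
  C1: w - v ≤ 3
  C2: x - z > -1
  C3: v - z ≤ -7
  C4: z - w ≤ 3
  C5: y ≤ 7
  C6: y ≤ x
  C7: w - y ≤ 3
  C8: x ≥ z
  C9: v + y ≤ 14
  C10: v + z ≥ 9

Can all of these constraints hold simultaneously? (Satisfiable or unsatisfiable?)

Constraints 1, 3, and 4 give w − z ≥ -3, z − v ≥ 7, v − w ≥ -3.
Adding all 3 inequalities: the left sides telescope to 0, and the right sides sum to (-3) + 7 + (-3) = 1. So 0 ≥ 1, which is false.

Unsatisfiable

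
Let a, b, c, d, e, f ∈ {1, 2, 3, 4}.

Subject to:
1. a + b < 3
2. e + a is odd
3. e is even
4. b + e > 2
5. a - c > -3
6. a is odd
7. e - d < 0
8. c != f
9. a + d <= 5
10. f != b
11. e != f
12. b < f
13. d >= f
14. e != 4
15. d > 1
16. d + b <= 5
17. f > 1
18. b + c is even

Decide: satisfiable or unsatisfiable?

Take a = 1, b = 1, c = 1, d = 4, e = 2, f = 4. Then constraint 1: a + b = 2; constraint 4: b + e = 3; constraint 5: a - c = 0, and every other listed constraint is also met.

Satisfiable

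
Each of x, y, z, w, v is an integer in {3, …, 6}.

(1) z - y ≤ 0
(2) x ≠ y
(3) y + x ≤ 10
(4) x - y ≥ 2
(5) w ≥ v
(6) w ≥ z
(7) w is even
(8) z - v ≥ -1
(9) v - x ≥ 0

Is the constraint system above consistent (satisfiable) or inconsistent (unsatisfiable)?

Unsatisfiable

Constraints 1, 4, 8, and 9 give v − x ≥ 0, x − y ≥ 2, y − z ≥ 0, z − v ≥ -1.
Adding all 4 inequalities: the left sides telescope to 0, and the right sides sum to 0 + 2 + 0 + (-1) = 1. So 0 ≥ 1, which is false.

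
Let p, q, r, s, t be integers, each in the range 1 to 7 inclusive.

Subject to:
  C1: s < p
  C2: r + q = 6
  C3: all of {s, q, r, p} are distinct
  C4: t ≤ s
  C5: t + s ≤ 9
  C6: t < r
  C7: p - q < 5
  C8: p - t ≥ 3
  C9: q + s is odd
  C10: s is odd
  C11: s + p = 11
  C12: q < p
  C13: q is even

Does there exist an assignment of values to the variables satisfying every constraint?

Satisfiable

Try p = 6, q = 4, r = 2, s = 5, t = 1.
Check constraint 2: r + q = 6; constraint 5: t + s = 6. The remaining constraints are straightforward to verify.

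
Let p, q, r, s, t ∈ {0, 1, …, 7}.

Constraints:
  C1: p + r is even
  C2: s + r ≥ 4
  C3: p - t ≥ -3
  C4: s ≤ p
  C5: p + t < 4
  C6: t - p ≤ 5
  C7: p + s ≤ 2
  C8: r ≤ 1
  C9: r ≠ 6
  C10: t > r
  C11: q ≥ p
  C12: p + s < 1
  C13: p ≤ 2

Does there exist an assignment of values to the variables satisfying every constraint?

Unsatisfiable

From constraints 4 and 13: s ≤ p ≤ 2. From constraint 8: r ≤ 1. Hence s + r ≤ 3. But constraint 2 requires s + r ≥ 4, and 4 > 3. Contradiction.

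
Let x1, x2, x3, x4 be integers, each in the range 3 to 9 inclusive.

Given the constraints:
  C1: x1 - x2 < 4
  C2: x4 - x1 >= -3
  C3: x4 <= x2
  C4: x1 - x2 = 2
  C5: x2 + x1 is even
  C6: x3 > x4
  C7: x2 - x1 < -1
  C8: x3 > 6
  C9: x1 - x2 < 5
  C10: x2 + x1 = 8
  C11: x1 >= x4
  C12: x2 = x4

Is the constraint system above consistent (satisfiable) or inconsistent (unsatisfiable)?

Satisfiable

Setting (x1, x2, x3, x4) = (5, 3, 7, 3) satisfies everything: constraint 1: x1 - x2 = 2; constraint 2: x4 - x1 = -2, and the others follow.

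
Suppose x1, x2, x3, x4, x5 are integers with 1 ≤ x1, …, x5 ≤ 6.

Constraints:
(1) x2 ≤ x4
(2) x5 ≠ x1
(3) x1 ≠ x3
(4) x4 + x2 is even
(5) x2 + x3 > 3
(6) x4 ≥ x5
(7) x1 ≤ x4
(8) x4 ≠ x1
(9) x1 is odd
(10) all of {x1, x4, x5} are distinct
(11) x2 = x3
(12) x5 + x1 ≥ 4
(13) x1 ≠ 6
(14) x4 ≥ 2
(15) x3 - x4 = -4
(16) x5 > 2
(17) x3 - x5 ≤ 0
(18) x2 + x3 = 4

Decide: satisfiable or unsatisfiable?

Satisfiable

Take x1 = 3, x2 = 2, x3 = 2, x4 = 6, x5 = 4. Then constraint 5: x2 + x3 = 4; constraint 12: x5 + x1 = 7; constraint 15: x3 - x4 = -4, and every other listed constraint is also met.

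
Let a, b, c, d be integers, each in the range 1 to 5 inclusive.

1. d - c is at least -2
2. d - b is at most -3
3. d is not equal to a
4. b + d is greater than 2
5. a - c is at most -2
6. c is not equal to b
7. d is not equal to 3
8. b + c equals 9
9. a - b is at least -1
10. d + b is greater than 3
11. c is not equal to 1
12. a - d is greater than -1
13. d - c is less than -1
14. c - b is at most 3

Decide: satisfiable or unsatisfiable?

Unsatisfiable

Constraints 1, 2, 5, and 9 give c − a ≥ 2, a − b ≥ -1, b − d ≥ 3, d − c ≥ -2.
Adding all 4 inequalities: the left sides telescope to 0, and the right sides sum to 2 + (-1) + 3 + (-2) = 2. So 0 ≥ 2, which is false.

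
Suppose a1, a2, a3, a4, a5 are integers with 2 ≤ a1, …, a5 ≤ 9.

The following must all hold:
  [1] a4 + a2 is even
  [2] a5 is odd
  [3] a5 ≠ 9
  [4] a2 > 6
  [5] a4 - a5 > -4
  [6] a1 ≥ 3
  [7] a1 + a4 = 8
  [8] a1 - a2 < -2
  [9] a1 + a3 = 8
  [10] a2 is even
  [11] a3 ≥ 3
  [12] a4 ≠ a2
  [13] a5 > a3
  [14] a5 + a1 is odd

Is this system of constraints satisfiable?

Satisfiable

Setting (a1, a2, a3, a4, a5) = (4, 8, 4, 4, 7) satisfies everything: constraint 5: a4 - a5 = -3; constraint 7: a1 + a4 = 8; constraint 8: a1 - a2 = -4, and the others follow.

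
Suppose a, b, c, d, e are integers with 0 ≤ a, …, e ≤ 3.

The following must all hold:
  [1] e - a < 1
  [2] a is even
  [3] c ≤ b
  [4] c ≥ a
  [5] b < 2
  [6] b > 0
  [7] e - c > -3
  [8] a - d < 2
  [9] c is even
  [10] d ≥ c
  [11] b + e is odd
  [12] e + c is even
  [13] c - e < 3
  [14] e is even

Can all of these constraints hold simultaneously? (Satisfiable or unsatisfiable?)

Satisfiable

Take a = 0, b = 1, c = 0, d = 1, e = 0. Then constraint 1: e - a = 0; constraint 7: e - c = 0; constraint 8: a - d = -1, and every other listed constraint is also met.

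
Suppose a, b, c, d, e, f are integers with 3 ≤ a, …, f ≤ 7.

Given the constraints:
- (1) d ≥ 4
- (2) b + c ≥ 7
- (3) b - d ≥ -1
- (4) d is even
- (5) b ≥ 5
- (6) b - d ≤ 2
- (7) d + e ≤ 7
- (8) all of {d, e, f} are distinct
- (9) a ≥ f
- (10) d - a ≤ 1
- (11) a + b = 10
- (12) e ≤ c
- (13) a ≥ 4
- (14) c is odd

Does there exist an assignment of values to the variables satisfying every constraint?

Satisfiable

One satisfying assignment is a = 5, b = 5, c = 3, d = 4, e = 3, f = 5.
For the less obvious constraints — constraint 2: b + c = 8; constraint 3: b - d = 1; constraint 6: b - d = 1 — and the others hold by inspection.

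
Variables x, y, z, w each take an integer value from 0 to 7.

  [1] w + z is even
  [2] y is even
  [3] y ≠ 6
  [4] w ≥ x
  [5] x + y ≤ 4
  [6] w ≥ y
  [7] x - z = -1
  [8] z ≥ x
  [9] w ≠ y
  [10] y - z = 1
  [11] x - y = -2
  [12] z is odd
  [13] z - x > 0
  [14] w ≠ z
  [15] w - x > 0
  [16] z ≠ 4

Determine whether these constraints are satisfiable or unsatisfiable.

Satisfiable

The assignment x = 0, y = 2, z = 1, w = 3 works:
  constraint 5 holds since x + y = 2.
  constraint 7 holds since x - z = -1.
The rest check out directly.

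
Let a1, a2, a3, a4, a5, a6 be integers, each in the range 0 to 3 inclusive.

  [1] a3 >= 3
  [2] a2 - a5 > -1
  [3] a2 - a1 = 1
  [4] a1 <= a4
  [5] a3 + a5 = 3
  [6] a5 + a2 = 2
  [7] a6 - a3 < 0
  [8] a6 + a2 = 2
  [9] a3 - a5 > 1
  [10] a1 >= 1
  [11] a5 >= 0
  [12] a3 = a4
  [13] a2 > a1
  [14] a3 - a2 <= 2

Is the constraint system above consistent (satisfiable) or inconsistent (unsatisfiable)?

Take a1 = 1, a2 = 2, a3 = 3, a4 = 3, a5 = 0, a6 = 0. Then constraint 2: a2 - a5 = 2; constraint 3: a2 - a1 = 1; constraint 5: a3 + a5 = 3, and every other listed constraint is also met.

Satisfiable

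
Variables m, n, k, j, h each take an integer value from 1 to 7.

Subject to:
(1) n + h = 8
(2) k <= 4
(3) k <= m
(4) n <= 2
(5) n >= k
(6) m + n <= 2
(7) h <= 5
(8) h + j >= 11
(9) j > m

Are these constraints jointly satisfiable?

From constraint 4: n ≤ 2. From constraint 7: h ≤ 5. Hence n + h ≤ 7. But constraint 1 requires n + h = 8, and 8 > 7. Contradiction.

Unsatisfiable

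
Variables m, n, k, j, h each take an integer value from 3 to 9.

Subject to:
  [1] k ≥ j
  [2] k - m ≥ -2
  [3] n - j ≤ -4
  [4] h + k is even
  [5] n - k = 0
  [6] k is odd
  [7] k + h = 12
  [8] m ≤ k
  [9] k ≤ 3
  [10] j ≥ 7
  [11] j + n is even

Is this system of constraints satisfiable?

Unsatisfiable

From constraint 10: j ≥ 7. From constraints 1 and 9: j ≤ k and k ≤ 3, so j ≤ 3. But 3 < 7, so no value of j works.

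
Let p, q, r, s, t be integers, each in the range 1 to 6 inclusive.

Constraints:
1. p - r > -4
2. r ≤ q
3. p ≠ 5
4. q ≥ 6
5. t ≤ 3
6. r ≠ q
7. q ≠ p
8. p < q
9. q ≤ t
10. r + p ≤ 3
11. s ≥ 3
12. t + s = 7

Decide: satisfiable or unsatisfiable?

Unsatisfiable

From constraints 4 and 9: t ≥ q ≥ 6. From constraint 11: s ≥ 3. Hence t + s ≥ 9. But constraint 12 requires t + s = 7, and 7 < 9. Contradiction.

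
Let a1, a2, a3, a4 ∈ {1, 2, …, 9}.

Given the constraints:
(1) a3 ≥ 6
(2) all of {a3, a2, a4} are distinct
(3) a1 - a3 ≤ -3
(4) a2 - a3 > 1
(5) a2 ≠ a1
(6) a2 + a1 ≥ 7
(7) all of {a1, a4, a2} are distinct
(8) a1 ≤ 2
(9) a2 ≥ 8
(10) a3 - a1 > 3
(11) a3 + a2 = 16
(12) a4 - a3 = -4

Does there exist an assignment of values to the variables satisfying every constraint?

Satisfiable

The assignment a1 = 1, a2 = 9, a3 = 7, a4 = 3 works:
  constraint 3 holds since a1 - a3 = -6.
  constraint 4 holds since a2 - a3 = 2.
The rest check out directly.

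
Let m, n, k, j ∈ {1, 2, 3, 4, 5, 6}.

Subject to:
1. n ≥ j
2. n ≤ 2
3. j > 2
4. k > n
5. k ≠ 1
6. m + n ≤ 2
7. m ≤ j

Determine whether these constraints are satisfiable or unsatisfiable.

Unsatisfiable

From constraint 3: j ≥ 3. From constraints 1 and 2: j ≤ n and n ≤ 2, so j ≤ 2. But 2 < 3, so no value of j works.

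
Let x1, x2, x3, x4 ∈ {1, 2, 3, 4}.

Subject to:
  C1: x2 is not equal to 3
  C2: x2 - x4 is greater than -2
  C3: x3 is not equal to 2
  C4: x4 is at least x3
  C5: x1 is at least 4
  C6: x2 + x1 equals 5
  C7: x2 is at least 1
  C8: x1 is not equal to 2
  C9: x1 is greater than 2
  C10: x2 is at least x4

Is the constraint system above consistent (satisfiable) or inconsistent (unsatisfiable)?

The assignment x1 = 4, x2 = 1, x3 = 1, x4 = 1 works:
  constraint 2 holds since x2 - x4 = 0.
  constraint 6 holds since x2 + x1 = 5.
The rest check out directly.

Satisfiable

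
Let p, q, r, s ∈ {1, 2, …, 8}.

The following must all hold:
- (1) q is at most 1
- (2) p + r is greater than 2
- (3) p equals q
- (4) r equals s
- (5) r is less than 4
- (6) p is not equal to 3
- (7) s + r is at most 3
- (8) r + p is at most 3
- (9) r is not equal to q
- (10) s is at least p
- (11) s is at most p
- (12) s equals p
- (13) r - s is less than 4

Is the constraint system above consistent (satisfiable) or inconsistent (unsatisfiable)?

From constraints 3, 4, and 12, r = s = p = q, so r = q. But constraint 9 says r ≠ q. Contradiction.

Unsatisfiable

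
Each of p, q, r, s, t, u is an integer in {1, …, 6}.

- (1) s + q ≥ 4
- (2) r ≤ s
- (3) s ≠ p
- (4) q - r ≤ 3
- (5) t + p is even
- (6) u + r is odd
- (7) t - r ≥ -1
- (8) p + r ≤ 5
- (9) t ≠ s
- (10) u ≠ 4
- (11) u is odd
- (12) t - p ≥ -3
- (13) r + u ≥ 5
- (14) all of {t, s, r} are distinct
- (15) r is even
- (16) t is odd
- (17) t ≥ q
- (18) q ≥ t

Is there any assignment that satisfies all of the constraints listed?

Setting (p, q, r, s, t, u) = (3, 3, 2, 4, 3, 3) satisfies everything: constraint 1: s + q = 7; constraint 4: q - r = 1; constraint 7: t - r = 1, and the others follow.

Satisfiable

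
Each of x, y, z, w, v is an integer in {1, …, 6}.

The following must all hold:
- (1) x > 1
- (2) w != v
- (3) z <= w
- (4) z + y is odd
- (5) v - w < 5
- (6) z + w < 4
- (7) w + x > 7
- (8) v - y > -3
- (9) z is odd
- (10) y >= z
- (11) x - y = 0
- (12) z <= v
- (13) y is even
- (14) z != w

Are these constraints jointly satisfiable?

Satisfiable

Try x = 6, y = 6, z = 1, w = 2, v = 5.
Check constraint 5: v - w = 3; constraint 6: z + w = 3. The remaining constraints are straightforward to verify.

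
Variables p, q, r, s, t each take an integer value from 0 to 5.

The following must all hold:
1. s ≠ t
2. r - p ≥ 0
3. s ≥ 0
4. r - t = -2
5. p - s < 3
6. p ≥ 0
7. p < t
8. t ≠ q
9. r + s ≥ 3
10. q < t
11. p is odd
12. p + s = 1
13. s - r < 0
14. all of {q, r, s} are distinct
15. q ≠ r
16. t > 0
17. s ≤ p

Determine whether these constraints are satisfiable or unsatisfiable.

Try p = 1, q = 2, r = 3, s = 0, t = 5.
Check constraint 2: r - p = 2; constraint 4: r - t = -2; constraint 5: p - s = 1. The remaining constraints are straightforward to verify.

Satisfiable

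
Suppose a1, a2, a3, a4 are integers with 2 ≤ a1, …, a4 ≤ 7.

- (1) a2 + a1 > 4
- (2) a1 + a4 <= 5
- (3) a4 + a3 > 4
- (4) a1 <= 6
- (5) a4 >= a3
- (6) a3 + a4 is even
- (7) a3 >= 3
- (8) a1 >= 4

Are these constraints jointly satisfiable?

From constraint 8: a1 ≥ 4. From constraints 5 and 7: a4 ≥ a3 ≥ 3. Hence a1 + a4 ≥ 7. But constraint 2 requires a1 + a4 ≤ 5, and 5 < 7. Contradiction.

Unsatisfiable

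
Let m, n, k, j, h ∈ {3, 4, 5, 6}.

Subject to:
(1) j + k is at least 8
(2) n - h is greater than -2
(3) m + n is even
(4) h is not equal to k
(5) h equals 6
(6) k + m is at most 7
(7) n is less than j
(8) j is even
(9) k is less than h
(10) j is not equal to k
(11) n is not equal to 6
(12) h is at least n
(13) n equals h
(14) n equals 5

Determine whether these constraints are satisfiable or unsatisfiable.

Constraint 14 fixes n = 5 and constraint 5 fixes h = 6, but constraint 13 requires n = h. Since 5 ≠ 6, contradiction.

Unsatisfiable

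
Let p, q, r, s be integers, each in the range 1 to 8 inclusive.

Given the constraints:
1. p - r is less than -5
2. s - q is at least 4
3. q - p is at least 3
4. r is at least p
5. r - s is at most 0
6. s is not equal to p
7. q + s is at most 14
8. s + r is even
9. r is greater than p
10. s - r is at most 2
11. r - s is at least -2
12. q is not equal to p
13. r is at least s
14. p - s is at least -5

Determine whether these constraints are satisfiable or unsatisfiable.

Unsatisfiable

Constraints 2, 3, and 14 give q − p ≥ 3, p − s ≥ -5, s − q ≥ 4.
Adding all 3 inequalities: the left sides telescope to 0, and the right sides sum to 3 + (-5) + 4 = 2. So 0 ≥ 2, which is false.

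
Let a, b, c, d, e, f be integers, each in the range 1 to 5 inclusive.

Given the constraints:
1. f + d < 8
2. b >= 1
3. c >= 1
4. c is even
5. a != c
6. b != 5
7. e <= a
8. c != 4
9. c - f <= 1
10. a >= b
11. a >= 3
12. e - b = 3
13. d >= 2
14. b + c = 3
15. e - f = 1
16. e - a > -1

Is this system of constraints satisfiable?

Setting (a, b, c, d, e, f) = (4, 1, 2, 3, 4, 3) satisfies everything: constraint 1: f + d = 6; constraint 9: c - f = -1; constraint 12: e - b = 3, and the others follow.

Satisfiable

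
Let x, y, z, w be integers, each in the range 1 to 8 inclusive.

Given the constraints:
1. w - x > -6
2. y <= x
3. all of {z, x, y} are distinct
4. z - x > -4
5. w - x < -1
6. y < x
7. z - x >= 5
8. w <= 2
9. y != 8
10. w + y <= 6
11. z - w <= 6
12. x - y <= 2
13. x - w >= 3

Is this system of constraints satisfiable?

Constraints 7, 11, and 13 give w − z ≥ -6, z − x ≥ 5, x − w ≥ 3.
Adding all 3 inequalities: the left sides telescope to 0, and the right sides sum to (-6) + 5 + 3 = 2. So 0 ≥ 2, which is false.

Unsatisfiable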